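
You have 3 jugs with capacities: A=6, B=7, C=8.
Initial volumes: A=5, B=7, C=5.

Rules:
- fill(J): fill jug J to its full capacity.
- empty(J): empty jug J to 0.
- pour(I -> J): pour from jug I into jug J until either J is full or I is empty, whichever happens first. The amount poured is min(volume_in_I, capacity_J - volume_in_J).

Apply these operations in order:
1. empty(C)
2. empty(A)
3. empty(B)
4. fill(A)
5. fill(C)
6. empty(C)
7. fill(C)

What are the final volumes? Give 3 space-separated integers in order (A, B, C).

Answer: 6 0 8

Derivation:
Step 1: empty(C) -> (A=5 B=7 C=0)
Step 2: empty(A) -> (A=0 B=7 C=0)
Step 3: empty(B) -> (A=0 B=0 C=0)
Step 4: fill(A) -> (A=6 B=0 C=0)
Step 5: fill(C) -> (A=6 B=0 C=8)
Step 6: empty(C) -> (A=6 B=0 C=0)
Step 7: fill(C) -> (A=6 B=0 C=8)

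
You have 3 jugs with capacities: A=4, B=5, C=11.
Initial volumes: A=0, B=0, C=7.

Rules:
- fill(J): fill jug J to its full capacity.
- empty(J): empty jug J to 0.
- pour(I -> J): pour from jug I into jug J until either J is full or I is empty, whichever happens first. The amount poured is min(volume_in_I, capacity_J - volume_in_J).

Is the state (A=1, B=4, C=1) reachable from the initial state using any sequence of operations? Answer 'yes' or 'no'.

BFS explored all 240 reachable states.
Reachable set includes: (0,0,0), (0,0,1), (0,0,2), (0,0,3), (0,0,4), (0,0,5), (0,0,6), (0,0,7), (0,0,8), (0,0,9), (0,0,10), (0,0,11) ...
Target (A=1, B=4, C=1) not in reachable set → no.

Answer: no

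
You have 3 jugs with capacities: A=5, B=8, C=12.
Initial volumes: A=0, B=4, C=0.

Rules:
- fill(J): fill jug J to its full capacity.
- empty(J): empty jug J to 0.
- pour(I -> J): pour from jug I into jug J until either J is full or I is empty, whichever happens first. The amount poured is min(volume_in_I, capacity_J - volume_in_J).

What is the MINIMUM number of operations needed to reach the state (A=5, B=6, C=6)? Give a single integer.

Answer: 8

Derivation:
BFS from (A=0, B=4, C=0). One shortest path:
  1. fill(A) -> (A=5 B=4 C=0)
  2. pour(A -> B) -> (A=1 B=8 C=0)
  3. pour(A -> C) -> (A=0 B=8 C=1)
  4. pour(B -> A) -> (A=5 B=3 C=1)
  5. pour(A -> C) -> (A=0 B=3 C=6)
  6. pour(B -> A) -> (A=3 B=0 C=6)
  7. fill(B) -> (A=3 B=8 C=6)
  8. pour(B -> A) -> (A=5 B=6 C=6)
Reached target in 8 moves.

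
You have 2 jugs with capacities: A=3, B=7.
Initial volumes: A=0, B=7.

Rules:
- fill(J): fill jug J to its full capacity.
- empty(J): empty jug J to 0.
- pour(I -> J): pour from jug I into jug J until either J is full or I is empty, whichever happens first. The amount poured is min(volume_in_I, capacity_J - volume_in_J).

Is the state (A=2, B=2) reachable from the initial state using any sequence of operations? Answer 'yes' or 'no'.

BFS explored all 20 reachable states.
Reachable set includes: (0,0), (0,1), (0,2), (0,3), (0,4), (0,5), (0,6), (0,7), (1,0), (1,7), (2,0), (2,7) ...
Target (A=2, B=2) not in reachable set → no.

Answer: no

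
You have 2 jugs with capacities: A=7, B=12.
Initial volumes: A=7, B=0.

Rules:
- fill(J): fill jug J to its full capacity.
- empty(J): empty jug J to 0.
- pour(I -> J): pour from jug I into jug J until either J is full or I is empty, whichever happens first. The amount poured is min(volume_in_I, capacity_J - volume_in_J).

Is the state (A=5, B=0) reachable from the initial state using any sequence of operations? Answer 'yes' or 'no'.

Answer: yes

Derivation:
BFS from (A=7, B=0):
  1. empty(A) -> (A=0 B=0)
  2. fill(B) -> (A=0 B=12)
  3. pour(B -> A) -> (A=7 B=5)
  4. empty(A) -> (A=0 B=5)
  5. pour(B -> A) -> (A=5 B=0)
Target reached → yes.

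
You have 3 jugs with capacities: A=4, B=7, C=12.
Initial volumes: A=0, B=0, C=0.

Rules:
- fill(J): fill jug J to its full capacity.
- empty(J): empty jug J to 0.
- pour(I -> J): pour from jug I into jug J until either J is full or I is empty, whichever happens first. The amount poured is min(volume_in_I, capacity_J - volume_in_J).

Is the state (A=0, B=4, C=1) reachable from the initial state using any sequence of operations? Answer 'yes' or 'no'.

Answer: yes

Derivation:
BFS from (A=0, B=0, C=0):
  1. fill(C) -> (A=0 B=0 C=12)
  2. pour(C -> A) -> (A=4 B=0 C=8)
  3. pour(C -> B) -> (A=4 B=7 C=1)
  4. empty(B) -> (A=4 B=0 C=1)
  5. pour(A -> B) -> (A=0 B=4 C=1)
Target reached → yes.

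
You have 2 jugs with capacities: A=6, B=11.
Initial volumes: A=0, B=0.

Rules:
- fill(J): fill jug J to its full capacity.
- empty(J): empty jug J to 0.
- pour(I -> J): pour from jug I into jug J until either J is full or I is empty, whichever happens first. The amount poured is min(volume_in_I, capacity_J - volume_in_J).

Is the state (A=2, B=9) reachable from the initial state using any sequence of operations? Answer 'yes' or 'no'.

Answer: no

Derivation:
BFS explored all 34 reachable states.
Reachable set includes: (0,0), (0,1), (0,2), (0,3), (0,4), (0,5), (0,6), (0,7), (0,8), (0,9), (0,10), (0,11) ...
Target (A=2, B=9) not in reachable set → no.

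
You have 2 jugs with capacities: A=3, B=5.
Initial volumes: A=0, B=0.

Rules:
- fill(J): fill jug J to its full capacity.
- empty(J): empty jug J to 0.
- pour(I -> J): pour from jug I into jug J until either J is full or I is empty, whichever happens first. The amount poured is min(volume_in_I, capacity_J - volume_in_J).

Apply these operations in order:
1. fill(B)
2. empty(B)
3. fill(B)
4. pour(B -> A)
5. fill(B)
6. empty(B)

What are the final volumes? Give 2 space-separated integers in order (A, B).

Step 1: fill(B) -> (A=0 B=5)
Step 2: empty(B) -> (A=0 B=0)
Step 3: fill(B) -> (A=0 B=5)
Step 4: pour(B -> A) -> (A=3 B=2)
Step 5: fill(B) -> (A=3 B=5)
Step 6: empty(B) -> (A=3 B=0)

Answer: 3 0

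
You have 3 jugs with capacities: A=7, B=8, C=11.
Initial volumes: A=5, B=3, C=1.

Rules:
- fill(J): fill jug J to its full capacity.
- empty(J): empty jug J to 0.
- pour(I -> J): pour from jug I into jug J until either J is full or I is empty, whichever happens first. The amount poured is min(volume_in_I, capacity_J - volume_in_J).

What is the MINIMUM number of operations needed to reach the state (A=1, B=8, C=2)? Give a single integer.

Answer: 6

Derivation:
BFS from (A=5, B=3, C=1). One shortest path:
  1. fill(A) -> (A=7 B=3 C=1)
  2. pour(A -> B) -> (A=2 B=8 C=1)
  3. pour(B -> C) -> (A=2 B=0 C=9)
  4. pour(A -> B) -> (A=0 B=2 C=9)
  5. pour(C -> A) -> (A=7 B=2 C=2)
  6. pour(A -> B) -> (A=1 B=8 C=2)
Reached target in 6 moves.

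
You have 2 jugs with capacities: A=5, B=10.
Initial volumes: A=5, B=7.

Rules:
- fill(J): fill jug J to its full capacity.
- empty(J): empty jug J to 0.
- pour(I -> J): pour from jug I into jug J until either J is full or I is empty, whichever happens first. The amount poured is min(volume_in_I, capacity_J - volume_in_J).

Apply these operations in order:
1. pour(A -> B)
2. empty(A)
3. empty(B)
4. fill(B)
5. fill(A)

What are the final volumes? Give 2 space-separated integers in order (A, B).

Step 1: pour(A -> B) -> (A=2 B=10)
Step 2: empty(A) -> (A=0 B=10)
Step 3: empty(B) -> (A=0 B=0)
Step 4: fill(B) -> (A=0 B=10)
Step 5: fill(A) -> (A=5 B=10)

Answer: 5 10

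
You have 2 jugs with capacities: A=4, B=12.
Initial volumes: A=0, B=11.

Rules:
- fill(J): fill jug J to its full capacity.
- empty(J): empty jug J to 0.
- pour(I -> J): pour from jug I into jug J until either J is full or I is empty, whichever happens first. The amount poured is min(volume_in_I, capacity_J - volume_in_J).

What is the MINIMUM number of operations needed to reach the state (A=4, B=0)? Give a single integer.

Answer: 2

Derivation:
BFS from (A=0, B=11). One shortest path:
  1. fill(A) -> (A=4 B=11)
  2. empty(B) -> (A=4 B=0)
Reached target in 2 moves.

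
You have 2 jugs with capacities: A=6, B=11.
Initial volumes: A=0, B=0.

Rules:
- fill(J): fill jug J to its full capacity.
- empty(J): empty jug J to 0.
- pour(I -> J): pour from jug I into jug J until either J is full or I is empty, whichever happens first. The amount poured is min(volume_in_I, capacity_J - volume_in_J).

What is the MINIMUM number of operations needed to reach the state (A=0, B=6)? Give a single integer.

Answer: 2

Derivation:
BFS from (A=0, B=0). One shortest path:
  1. fill(A) -> (A=6 B=0)
  2. pour(A -> B) -> (A=0 B=6)
Reached target in 2 moves.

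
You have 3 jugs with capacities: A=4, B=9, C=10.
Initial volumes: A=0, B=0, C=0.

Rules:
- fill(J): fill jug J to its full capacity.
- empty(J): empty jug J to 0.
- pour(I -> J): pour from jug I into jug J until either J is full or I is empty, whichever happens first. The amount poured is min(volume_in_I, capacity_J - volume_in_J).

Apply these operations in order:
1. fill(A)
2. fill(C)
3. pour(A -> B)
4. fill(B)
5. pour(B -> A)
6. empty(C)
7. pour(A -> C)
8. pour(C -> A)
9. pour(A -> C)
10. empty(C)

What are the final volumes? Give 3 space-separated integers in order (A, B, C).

Answer: 0 5 0

Derivation:
Step 1: fill(A) -> (A=4 B=0 C=0)
Step 2: fill(C) -> (A=4 B=0 C=10)
Step 3: pour(A -> B) -> (A=0 B=4 C=10)
Step 4: fill(B) -> (A=0 B=9 C=10)
Step 5: pour(B -> A) -> (A=4 B=5 C=10)
Step 6: empty(C) -> (A=4 B=5 C=0)
Step 7: pour(A -> C) -> (A=0 B=5 C=4)
Step 8: pour(C -> A) -> (A=4 B=5 C=0)
Step 9: pour(A -> C) -> (A=0 B=5 C=4)
Step 10: empty(C) -> (A=0 B=5 C=0)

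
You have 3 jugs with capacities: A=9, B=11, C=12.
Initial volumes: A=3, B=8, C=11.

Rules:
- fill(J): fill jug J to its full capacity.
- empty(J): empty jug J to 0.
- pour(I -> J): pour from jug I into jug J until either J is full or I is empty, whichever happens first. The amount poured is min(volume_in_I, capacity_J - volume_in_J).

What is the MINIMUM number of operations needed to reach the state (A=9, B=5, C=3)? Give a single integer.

Answer: 5

Derivation:
BFS from (A=3, B=8, C=11). One shortest path:
  1. fill(A) -> (A=9 B=8 C=11)
  2. empty(C) -> (A=9 B=8 C=0)
  3. pour(A -> C) -> (A=0 B=8 C=9)
  4. pour(B -> C) -> (A=0 B=5 C=12)
  5. pour(C -> A) -> (A=9 B=5 C=3)
Reached target in 5 moves.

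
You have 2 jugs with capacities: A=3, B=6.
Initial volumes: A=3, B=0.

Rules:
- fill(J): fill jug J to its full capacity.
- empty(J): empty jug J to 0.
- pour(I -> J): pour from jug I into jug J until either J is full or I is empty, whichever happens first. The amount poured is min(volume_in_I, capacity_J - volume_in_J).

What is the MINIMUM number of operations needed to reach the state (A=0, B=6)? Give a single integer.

BFS from (A=3, B=0). One shortest path:
  1. empty(A) -> (A=0 B=0)
  2. fill(B) -> (A=0 B=6)
Reached target in 2 moves.

Answer: 2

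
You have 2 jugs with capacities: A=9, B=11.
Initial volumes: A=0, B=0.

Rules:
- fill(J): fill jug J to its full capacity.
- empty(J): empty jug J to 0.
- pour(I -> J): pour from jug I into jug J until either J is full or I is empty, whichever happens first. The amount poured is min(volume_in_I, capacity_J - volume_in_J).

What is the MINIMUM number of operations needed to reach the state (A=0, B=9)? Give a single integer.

BFS from (A=0, B=0). One shortest path:
  1. fill(A) -> (A=9 B=0)
  2. pour(A -> B) -> (A=0 B=9)
Reached target in 2 moves.

Answer: 2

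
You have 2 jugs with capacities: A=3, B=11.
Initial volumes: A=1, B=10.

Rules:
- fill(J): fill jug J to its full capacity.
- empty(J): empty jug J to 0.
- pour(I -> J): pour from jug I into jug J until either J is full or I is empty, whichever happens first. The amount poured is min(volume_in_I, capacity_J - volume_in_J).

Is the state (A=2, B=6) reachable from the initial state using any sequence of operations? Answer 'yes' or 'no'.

Answer: no

Derivation:
BFS explored all 29 reachable states.
Reachable set includes: (0,0), (0,1), (0,2), (0,3), (0,4), (0,5), (0,6), (0,7), (0,8), (0,9), (0,10), (0,11) ...
Target (A=2, B=6) not in reachable set → no.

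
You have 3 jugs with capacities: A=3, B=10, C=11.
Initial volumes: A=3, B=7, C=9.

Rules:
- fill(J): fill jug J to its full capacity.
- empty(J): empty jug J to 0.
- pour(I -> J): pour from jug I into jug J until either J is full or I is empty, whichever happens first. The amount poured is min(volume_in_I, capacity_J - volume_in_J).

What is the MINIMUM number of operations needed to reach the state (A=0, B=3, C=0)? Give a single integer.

BFS from (A=3, B=7, C=9). One shortest path:
  1. empty(B) -> (A=3 B=0 C=9)
  2. empty(C) -> (A=3 B=0 C=0)
  3. pour(A -> B) -> (A=0 B=3 C=0)
Reached target in 3 moves.

Answer: 3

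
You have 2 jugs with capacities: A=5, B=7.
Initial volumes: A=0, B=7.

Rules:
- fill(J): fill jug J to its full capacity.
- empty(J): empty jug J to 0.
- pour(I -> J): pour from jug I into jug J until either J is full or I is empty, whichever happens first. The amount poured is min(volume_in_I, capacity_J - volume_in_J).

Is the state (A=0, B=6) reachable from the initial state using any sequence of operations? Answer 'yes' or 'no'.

Answer: yes

Derivation:
BFS from (A=0, B=7):
  1. pour(B -> A) -> (A=5 B=2)
  2. empty(A) -> (A=0 B=2)
  3. pour(B -> A) -> (A=2 B=0)
  4. fill(B) -> (A=2 B=7)
  5. pour(B -> A) -> (A=5 B=4)
  6. empty(A) -> (A=0 B=4)
  7. pour(B -> A) -> (A=4 B=0)
  8. fill(B) -> (A=4 B=7)
  9. pour(B -> A) -> (A=5 B=6)
  10. empty(A) -> (A=0 B=6)
Target reached → yes.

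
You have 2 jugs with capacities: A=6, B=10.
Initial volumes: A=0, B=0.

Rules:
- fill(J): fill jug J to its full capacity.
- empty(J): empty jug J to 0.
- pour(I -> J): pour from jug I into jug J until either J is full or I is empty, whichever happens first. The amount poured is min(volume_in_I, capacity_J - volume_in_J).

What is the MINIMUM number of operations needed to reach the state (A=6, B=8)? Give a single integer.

Answer: 6

Derivation:
BFS from (A=0, B=0). One shortest path:
  1. fill(B) -> (A=0 B=10)
  2. pour(B -> A) -> (A=6 B=4)
  3. empty(A) -> (A=0 B=4)
  4. pour(B -> A) -> (A=4 B=0)
  5. fill(B) -> (A=4 B=10)
  6. pour(B -> A) -> (A=6 B=8)
Reached target in 6 moves.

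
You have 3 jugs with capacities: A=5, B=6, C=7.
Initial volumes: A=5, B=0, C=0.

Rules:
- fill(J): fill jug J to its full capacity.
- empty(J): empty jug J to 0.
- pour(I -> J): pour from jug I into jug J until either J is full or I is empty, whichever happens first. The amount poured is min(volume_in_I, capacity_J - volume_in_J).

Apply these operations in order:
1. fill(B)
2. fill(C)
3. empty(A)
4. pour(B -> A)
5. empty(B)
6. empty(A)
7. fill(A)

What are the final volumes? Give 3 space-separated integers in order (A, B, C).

Step 1: fill(B) -> (A=5 B=6 C=0)
Step 2: fill(C) -> (A=5 B=6 C=7)
Step 3: empty(A) -> (A=0 B=6 C=7)
Step 4: pour(B -> A) -> (A=5 B=1 C=7)
Step 5: empty(B) -> (A=5 B=0 C=7)
Step 6: empty(A) -> (A=0 B=0 C=7)
Step 7: fill(A) -> (A=5 B=0 C=7)

Answer: 5 0 7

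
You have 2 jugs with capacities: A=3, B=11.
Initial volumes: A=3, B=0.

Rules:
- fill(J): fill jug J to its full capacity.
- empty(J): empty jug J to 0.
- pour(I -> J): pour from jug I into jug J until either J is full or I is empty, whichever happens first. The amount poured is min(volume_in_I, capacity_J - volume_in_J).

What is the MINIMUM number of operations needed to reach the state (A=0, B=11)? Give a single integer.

Answer: 2

Derivation:
BFS from (A=3, B=0). One shortest path:
  1. empty(A) -> (A=0 B=0)
  2. fill(B) -> (A=0 B=11)
Reached target in 2 moves.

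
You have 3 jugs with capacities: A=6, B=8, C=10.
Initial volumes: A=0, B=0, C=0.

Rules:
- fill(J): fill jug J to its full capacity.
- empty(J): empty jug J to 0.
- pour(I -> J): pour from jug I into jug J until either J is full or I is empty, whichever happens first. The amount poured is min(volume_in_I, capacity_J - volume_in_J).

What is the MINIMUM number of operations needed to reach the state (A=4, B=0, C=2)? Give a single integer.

BFS from (A=0, B=0, C=0). One shortest path:
  1. fill(A) -> (A=6 B=0 C=0)
  2. fill(B) -> (A=6 B=8 C=0)
  3. pour(B -> C) -> (A=6 B=0 C=8)
  4. pour(A -> C) -> (A=4 B=0 C=10)
  5. pour(C -> B) -> (A=4 B=8 C=2)
  6. empty(B) -> (A=4 B=0 C=2)
Reached target in 6 moves.

Answer: 6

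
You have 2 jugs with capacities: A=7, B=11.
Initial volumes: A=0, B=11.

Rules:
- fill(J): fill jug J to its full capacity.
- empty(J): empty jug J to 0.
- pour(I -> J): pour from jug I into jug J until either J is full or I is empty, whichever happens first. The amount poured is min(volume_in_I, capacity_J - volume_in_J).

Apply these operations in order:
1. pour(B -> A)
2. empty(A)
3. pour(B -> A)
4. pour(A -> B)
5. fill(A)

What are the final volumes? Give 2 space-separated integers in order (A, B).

Answer: 7 4

Derivation:
Step 1: pour(B -> A) -> (A=7 B=4)
Step 2: empty(A) -> (A=0 B=4)
Step 3: pour(B -> A) -> (A=4 B=0)
Step 4: pour(A -> B) -> (A=0 B=4)
Step 5: fill(A) -> (A=7 B=4)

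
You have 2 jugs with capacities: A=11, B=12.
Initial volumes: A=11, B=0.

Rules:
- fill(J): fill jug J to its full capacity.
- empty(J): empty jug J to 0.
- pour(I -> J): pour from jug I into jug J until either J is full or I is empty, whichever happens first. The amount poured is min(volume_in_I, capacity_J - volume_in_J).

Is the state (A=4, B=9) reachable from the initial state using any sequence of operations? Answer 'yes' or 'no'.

Answer: no

Derivation:
BFS explored all 46 reachable states.
Reachable set includes: (0,0), (0,1), (0,2), (0,3), (0,4), (0,5), (0,6), (0,7), (0,8), (0,9), (0,10), (0,11) ...
Target (A=4, B=9) not in reachable set → no.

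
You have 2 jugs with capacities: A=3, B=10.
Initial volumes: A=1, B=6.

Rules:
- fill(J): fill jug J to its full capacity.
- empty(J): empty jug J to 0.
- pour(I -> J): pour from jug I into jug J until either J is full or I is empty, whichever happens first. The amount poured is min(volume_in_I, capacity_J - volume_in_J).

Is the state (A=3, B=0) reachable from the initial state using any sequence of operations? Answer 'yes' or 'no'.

BFS from (A=1, B=6):
  1. fill(A) -> (A=3 B=6)
  2. empty(B) -> (A=3 B=0)
Target reached → yes.

Answer: yes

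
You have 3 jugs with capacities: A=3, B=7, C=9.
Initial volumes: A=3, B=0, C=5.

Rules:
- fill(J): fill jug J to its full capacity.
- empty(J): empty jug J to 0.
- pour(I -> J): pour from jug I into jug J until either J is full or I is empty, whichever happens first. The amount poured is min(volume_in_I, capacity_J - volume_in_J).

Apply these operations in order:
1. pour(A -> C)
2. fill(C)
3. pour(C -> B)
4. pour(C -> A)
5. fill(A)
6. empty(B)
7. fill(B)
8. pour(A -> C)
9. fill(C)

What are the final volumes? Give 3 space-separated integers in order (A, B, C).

Answer: 0 7 9

Derivation:
Step 1: pour(A -> C) -> (A=0 B=0 C=8)
Step 2: fill(C) -> (A=0 B=0 C=9)
Step 3: pour(C -> B) -> (A=0 B=7 C=2)
Step 4: pour(C -> A) -> (A=2 B=7 C=0)
Step 5: fill(A) -> (A=3 B=7 C=0)
Step 6: empty(B) -> (A=3 B=0 C=0)
Step 7: fill(B) -> (A=3 B=7 C=0)
Step 8: pour(A -> C) -> (A=0 B=7 C=3)
Step 9: fill(C) -> (A=0 B=7 C=9)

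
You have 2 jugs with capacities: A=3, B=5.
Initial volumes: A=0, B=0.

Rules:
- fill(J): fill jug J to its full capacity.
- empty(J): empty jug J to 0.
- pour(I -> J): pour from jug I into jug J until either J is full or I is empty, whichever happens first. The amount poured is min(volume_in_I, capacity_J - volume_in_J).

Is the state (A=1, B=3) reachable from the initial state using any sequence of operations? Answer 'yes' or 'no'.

BFS explored all 16 reachable states.
Reachable set includes: (0,0), (0,1), (0,2), (0,3), (0,4), (0,5), (1,0), (1,5), (2,0), (2,5), (3,0), (3,1) ...
Target (A=1, B=3) not in reachable set → no.

Answer: no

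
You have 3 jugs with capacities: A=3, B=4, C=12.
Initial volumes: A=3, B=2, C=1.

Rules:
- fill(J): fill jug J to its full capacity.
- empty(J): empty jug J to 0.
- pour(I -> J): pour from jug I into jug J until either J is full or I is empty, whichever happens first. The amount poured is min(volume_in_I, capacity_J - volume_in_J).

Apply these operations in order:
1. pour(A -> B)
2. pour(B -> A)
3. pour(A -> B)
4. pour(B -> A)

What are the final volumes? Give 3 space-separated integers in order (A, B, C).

Answer: 3 2 1

Derivation:
Step 1: pour(A -> B) -> (A=1 B=4 C=1)
Step 2: pour(B -> A) -> (A=3 B=2 C=1)
Step 3: pour(A -> B) -> (A=1 B=4 C=1)
Step 4: pour(B -> A) -> (A=3 B=2 C=1)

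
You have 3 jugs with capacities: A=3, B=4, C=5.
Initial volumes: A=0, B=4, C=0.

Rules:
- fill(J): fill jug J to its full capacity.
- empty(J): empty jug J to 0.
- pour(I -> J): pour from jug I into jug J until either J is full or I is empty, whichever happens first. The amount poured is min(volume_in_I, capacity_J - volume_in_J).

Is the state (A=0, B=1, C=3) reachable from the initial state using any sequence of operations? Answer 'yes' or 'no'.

Answer: yes

Derivation:
BFS from (A=0, B=4, C=0):
  1. pour(B -> A) -> (A=3 B=1 C=0)
  2. pour(A -> C) -> (A=0 B=1 C=3)
Target reached → yes.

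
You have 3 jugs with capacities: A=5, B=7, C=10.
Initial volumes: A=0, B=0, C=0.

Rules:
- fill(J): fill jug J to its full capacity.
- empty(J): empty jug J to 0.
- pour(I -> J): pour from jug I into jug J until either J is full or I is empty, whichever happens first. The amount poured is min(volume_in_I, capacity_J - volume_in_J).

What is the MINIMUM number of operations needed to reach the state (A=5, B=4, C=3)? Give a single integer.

Answer: 6

Derivation:
BFS from (A=0, B=0, C=0). One shortest path:
  1. fill(A) -> (A=5 B=0 C=0)
  2. fill(B) -> (A=5 B=7 C=0)
  3. pour(B -> C) -> (A=5 B=0 C=7)
  4. pour(A -> C) -> (A=2 B=0 C=10)
  5. pour(C -> B) -> (A=2 B=7 C=3)
  6. pour(B -> A) -> (A=5 B=4 C=3)
Reached target in 6 moves.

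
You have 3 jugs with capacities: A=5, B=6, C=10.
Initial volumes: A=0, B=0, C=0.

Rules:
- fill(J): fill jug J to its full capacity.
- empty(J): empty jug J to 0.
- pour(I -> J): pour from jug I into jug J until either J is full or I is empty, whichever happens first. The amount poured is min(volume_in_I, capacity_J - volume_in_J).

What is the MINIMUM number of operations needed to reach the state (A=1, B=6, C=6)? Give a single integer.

BFS from (A=0, B=0, C=0). One shortest path:
  1. fill(B) -> (A=0 B=6 C=0)
  2. pour(B -> A) -> (A=5 B=1 C=0)
  3. empty(A) -> (A=0 B=1 C=0)
  4. pour(B -> A) -> (A=1 B=0 C=0)
  5. fill(B) -> (A=1 B=6 C=0)
  6. pour(B -> C) -> (A=1 B=0 C=6)
  7. fill(B) -> (A=1 B=6 C=6)
Reached target in 7 moves.

Answer: 7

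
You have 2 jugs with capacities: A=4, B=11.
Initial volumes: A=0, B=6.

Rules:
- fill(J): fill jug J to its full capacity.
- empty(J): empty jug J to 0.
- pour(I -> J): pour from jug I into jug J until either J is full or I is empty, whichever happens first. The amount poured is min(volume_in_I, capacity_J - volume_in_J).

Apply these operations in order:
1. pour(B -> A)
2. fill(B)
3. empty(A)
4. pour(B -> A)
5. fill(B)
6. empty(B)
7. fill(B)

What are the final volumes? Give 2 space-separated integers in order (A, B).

Answer: 4 11

Derivation:
Step 1: pour(B -> A) -> (A=4 B=2)
Step 2: fill(B) -> (A=4 B=11)
Step 3: empty(A) -> (A=0 B=11)
Step 4: pour(B -> A) -> (A=4 B=7)
Step 5: fill(B) -> (A=4 B=11)
Step 6: empty(B) -> (A=4 B=0)
Step 7: fill(B) -> (A=4 B=11)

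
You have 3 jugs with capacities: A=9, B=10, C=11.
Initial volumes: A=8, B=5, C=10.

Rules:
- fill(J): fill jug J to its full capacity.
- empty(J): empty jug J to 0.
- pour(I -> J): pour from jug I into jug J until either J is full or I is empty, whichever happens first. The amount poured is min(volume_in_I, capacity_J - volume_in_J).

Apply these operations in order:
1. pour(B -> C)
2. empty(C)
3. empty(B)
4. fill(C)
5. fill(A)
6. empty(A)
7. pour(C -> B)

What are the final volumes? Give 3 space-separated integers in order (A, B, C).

Step 1: pour(B -> C) -> (A=8 B=4 C=11)
Step 2: empty(C) -> (A=8 B=4 C=0)
Step 3: empty(B) -> (A=8 B=0 C=0)
Step 4: fill(C) -> (A=8 B=0 C=11)
Step 5: fill(A) -> (A=9 B=0 C=11)
Step 6: empty(A) -> (A=0 B=0 C=11)
Step 7: pour(C -> B) -> (A=0 B=10 C=1)

Answer: 0 10 1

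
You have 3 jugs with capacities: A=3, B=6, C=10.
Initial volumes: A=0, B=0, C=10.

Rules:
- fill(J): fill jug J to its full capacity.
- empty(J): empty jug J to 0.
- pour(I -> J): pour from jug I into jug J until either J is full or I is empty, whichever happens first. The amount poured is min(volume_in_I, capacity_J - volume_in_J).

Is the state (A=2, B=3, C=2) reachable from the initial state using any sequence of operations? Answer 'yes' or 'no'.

Answer: no

Derivation:
BFS explored all 218 reachable states.
Reachable set includes: (0,0,0), (0,0,1), (0,0,2), (0,0,3), (0,0,4), (0,0,5), (0,0,6), (0,0,7), (0,0,8), (0,0,9), (0,0,10), (0,1,0) ...
Target (A=2, B=3, C=2) not in reachable set → no.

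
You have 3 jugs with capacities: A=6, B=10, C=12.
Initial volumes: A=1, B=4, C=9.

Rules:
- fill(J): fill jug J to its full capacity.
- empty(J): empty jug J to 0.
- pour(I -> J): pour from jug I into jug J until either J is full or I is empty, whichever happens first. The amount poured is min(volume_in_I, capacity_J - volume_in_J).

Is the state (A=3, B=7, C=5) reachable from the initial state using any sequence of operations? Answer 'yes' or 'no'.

Answer: no

Derivation:
BFS explored all 507 reachable states.
Reachable set includes: (0,0,0), (0,0,1), (0,0,2), (0,0,3), (0,0,4), (0,0,5), (0,0,6), (0,0,7), (0,0,8), (0,0,9), (0,0,10), (0,0,11) ...
Target (A=3, B=7, C=5) not in reachable set → no.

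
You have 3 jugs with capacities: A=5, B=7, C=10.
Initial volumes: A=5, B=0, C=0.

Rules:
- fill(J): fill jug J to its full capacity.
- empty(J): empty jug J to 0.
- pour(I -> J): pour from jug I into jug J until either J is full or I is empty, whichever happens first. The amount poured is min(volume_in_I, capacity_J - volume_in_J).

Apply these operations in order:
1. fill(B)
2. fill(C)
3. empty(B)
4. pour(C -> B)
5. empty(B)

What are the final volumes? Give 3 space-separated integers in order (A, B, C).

Step 1: fill(B) -> (A=5 B=7 C=0)
Step 2: fill(C) -> (A=5 B=7 C=10)
Step 3: empty(B) -> (A=5 B=0 C=10)
Step 4: pour(C -> B) -> (A=5 B=7 C=3)
Step 5: empty(B) -> (A=5 B=0 C=3)

Answer: 5 0 3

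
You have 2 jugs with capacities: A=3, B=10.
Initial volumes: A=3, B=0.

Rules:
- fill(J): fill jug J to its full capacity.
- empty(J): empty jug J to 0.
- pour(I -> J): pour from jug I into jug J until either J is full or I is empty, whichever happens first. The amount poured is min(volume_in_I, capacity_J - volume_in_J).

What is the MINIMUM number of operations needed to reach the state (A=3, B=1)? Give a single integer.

BFS from (A=3, B=0). One shortest path:
  1. empty(A) -> (A=0 B=0)
  2. fill(B) -> (A=0 B=10)
  3. pour(B -> A) -> (A=3 B=7)
  4. empty(A) -> (A=0 B=7)
  5. pour(B -> A) -> (A=3 B=4)
  6. empty(A) -> (A=0 B=4)
  7. pour(B -> A) -> (A=3 B=1)
Reached target in 7 moves.

Answer: 7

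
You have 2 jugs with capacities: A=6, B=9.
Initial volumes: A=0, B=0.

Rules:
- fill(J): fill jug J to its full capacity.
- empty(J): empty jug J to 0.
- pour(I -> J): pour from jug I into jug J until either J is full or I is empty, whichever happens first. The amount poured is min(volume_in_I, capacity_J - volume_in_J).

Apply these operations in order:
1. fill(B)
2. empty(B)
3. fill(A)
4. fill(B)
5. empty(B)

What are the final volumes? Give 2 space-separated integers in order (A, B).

Answer: 6 0

Derivation:
Step 1: fill(B) -> (A=0 B=9)
Step 2: empty(B) -> (A=0 B=0)
Step 3: fill(A) -> (A=6 B=0)
Step 4: fill(B) -> (A=6 B=9)
Step 5: empty(B) -> (A=6 B=0)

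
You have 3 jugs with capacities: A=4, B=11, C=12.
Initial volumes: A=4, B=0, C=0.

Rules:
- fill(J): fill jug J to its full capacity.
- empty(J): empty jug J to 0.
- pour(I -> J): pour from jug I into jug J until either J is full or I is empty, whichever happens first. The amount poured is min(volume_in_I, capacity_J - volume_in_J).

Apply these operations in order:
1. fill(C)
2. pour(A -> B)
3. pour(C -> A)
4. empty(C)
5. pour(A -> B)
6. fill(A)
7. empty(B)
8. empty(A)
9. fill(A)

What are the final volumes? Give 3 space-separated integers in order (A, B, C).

Step 1: fill(C) -> (A=4 B=0 C=12)
Step 2: pour(A -> B) -> (A=0 B=4 C=12)
Step 3: pour(C -> A) -> (A=4 B=4 C=8)
Step 4: empty(C) -> (A=4 B=4 C=0)
Step 5: pour(A -> B) -> (A=0 B=8 C=0)
Step 6: fill(A) -> (A=4 B=8 C=0)
Step 7: empty(B) -> (A=4 B=0 C=0)
Step 8: empty(A) -> (A=0 B=0 C=0)
Step 9: fill(A) -> (A=4 B=0 C=0)

Answer: 4 0 0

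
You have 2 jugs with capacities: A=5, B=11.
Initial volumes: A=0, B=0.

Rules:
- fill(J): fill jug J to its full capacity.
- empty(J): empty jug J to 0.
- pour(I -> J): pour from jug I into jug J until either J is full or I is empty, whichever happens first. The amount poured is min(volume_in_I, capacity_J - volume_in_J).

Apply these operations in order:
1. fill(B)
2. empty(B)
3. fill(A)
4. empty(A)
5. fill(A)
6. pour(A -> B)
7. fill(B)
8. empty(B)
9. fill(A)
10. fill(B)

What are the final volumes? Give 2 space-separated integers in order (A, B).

Step 1: fill(B) -> (A=0 B=11)
Step 2: empty(B) -> (A=0 B=0)
Step 3: fill(A) -> (A=5 B=0)
Step 4: empty(A) -> (A=0 B=0)
Step 5: fill(A) -> (A=5 B=0)
Step 6: pour(A -> B) -> (A=0 B=5)
Step 7: fill(B) -> (A=0 B=11)
Step 8: empty(B) -> (A=0 B=0)
Step 9: fill(A) -> (A=5 B=0)
Step 10: fill(B) -> (A=5 B=11)

Answer: 5 11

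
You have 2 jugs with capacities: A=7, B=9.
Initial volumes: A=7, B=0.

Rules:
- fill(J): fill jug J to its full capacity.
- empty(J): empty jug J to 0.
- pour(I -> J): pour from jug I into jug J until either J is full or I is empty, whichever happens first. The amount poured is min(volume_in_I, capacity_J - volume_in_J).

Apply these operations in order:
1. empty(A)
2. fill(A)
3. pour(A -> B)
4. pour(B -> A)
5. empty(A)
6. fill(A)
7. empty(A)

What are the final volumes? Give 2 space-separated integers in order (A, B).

Answer: 0 0

Derivation:
Step 1: empty(A) -> (A=0 B=0)
Step 2: fill(A) -> (A=7 B=0)
Step 3: pour(A -> B) -> (A=0 B=7)
Step 4: pour(B -> A) -> (A=7 B=0)
Step 5: empty(A) -> (A=0 B=0)
Step 6: fill(A) -> (A=7 B=0)
Step 7: empty(A) -> (A=0 B=0)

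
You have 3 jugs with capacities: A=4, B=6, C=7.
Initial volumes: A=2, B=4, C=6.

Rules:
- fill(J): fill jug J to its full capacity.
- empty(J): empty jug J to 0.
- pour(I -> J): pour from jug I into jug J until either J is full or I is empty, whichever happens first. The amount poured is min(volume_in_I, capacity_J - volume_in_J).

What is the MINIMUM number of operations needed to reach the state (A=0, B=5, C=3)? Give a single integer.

Answer: 4

Derivation:
BFS from (A=2, B=4, C=6). One shortest path:
  1. pour(A -> B) -> (A=0 B=6 C=6)
  2. pour(B -> C) -> (A=0 B=5 C=7)
  3. pour(C -> A) -> (A=4 B=5 C=3)
  4. empty(A) -> (A=0 B=5 C=3)
Reached target in 4 moves.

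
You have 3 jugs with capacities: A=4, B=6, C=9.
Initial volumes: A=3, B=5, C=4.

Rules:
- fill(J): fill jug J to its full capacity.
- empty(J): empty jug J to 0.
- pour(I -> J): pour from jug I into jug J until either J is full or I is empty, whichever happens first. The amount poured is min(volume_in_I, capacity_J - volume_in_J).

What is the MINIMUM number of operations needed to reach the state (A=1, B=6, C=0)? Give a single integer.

Answer: 3

Derivation:
BFS from (A=3, B=5, C=4). One shortest path:
  1. empty(B) -> (A=3 B=0 C=4)
  2. pour(C -> B) -> (A=3 B=4 C=0)
  3. pour(A -> B) -> (A=1 B=6 C=0)
Reached target in 3 moves.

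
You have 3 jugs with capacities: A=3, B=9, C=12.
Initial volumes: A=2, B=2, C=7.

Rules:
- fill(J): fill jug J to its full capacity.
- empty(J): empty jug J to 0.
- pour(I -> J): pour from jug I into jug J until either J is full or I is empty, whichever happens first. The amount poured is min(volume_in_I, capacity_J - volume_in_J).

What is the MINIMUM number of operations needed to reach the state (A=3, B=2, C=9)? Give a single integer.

BFS from (A=2, B=2, C=7). One shortest path:
  1. pour(A -> C) -> (A=0 B=2 C=9)
  2. fill(A) -> (A=3 B=2 C=9)
Reached target in 2 moves.

Answer: 2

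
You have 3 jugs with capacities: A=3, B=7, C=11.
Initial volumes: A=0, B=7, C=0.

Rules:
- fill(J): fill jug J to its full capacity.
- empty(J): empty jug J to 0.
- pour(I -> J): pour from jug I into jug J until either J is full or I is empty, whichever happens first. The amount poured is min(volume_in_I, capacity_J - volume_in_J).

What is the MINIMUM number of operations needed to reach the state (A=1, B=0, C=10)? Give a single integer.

BFS from (A=0, B=7, C=0). One shortest path:
  1. pour(B -> A) -> (A=3 B=4 C=0)
  2. empty(A) -> (A=0 B=4 C=0)
  3. pour(B -> A) -> (A=3 B=1 C=0)
  4. pour(A -> C) -> (A=0 B=1 C=3)
  5. pour(B -> A) -> (A=1 B=0 C=3)
  6. fill(B) -> (A=1 B=7 C=3)
  7. pour(B -> C) -> (A=1 B=0 C=10)
Reached target in 7 moves.

Answer: 7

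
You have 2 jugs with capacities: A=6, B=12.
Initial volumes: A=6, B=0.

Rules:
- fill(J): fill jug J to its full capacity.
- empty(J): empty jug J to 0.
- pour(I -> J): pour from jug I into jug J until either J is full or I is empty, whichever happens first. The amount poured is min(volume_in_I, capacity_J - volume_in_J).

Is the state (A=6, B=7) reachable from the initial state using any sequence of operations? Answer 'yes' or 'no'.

Answer: no

Derivation:
BFS explored all 6 reachable states.
Reachable set includes: (0,0), (0,6), (0,12), (6,0), (6,6), (6,12)
Target (A=6, B=7) not in reachable set → no.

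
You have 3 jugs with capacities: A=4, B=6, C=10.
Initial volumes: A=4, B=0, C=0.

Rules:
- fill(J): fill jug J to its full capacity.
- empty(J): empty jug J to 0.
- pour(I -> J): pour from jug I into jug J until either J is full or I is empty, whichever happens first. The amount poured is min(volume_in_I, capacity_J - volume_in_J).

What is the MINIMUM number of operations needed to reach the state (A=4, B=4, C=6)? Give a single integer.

Answer: 3

Derivation:
BFS from (A=4, B=0, C=0). One shortest path:
  1. fill(C) -> (A=4 B=0 C=10)
  2. pour(A -> B) -> (A=0 B=4 C=10)
  3. pour(C -> A) -> (A=4 B=4 C=6)
Reached target in 3 moves.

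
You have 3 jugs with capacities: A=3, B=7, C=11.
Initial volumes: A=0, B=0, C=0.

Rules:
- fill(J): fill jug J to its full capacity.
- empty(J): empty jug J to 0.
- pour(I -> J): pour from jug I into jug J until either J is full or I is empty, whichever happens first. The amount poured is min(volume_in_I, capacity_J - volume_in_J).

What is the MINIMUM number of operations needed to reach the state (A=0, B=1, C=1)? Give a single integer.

BFS from (A=0, B=0, C=0). One shortest path:
  1. fill(C) -> (A=0 B=0 C=11)
  2. pour(C -> A) -> (A=3 B=0 C=8)
  3. empty(A) -> (A=0 B=0 C=8)
  4. pour(C -> B) -> (A=0 B=7 C=1)
  5. pour(B -> A) -> (A=3 B=4 C=1)
  6. empty(A) -> (A=0 B=4 C=1)
  7. pour(B -> A) -> (A=3 B=1 C=1)
  8. empty(A) -> (A=0 B=1 C=1)
Reached target in 8 moves.

Answer: 8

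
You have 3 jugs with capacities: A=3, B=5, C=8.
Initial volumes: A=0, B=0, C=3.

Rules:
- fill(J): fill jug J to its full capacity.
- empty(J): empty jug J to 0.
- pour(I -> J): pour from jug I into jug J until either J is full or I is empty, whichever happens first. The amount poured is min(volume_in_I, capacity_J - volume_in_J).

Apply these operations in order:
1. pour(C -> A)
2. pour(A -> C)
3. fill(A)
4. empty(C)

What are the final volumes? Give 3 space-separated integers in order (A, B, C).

Answer: 3 0 0

Derivation:
Step 1: pour(C -> A) -> (A=3 B=0 C=0)
Step 2: pour(A -> C) -> (A=0 B=0 C=3)
Step 3: fill(A) -> (A=3 B=0 C=3)
Step 4: empty(C) -> (A=3 B=0 C=0)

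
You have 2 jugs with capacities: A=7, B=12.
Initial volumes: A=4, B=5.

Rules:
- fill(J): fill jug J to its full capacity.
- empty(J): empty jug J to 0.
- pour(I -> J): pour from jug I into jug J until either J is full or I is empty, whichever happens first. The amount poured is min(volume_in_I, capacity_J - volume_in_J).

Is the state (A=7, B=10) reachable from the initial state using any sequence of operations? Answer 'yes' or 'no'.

Answer: yes

Derivation:
BFS from (A=4, B=5):
  1. empty(A) -> (A=0 B=5)
  2. pour(B -> A) -> (A=5 B=0)
  3. fill(B) -> (A=5 B=12)
  4. pour(B -> A) -> (A=7 B=10)
Target reached → yes.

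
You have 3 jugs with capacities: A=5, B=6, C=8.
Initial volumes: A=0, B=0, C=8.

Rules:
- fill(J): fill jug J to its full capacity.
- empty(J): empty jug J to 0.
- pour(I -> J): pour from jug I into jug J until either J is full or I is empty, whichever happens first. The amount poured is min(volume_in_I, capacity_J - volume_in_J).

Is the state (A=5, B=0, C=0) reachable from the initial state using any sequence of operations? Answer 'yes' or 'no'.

Answer: yes

Derivation:
BFS from (A=0, B=0, C=8):
  1. fill(A) -> (A=5 B=0 C=8)
  2. empty(C) -> (A=5 B=0 C=0)
Target reached → yes.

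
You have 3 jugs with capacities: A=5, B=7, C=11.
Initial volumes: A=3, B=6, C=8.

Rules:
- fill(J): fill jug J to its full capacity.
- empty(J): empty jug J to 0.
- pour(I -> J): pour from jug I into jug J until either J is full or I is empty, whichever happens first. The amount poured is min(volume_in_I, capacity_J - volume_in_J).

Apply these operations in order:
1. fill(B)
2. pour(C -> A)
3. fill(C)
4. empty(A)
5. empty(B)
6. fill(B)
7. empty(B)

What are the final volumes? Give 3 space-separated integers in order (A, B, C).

Answer: 0 0 11

Derivation:
Step 1: fill(B) -> (A=3 B=7 C=8)
Step 2: pour(C -> A) -> (A=5 B=7 C=6)
Step 3: fill(C) -> (A=5 B=7 C=11)
Step 4: empty(A) -> (A=0 B=7 C=11)
Step 5: empty(B) -> (A=0 B=0 C=11)
Step 6: fill(B) -> (A=0 B=7 C=11)
Step 7: empty(B) -> (A=0 B=0 C=11)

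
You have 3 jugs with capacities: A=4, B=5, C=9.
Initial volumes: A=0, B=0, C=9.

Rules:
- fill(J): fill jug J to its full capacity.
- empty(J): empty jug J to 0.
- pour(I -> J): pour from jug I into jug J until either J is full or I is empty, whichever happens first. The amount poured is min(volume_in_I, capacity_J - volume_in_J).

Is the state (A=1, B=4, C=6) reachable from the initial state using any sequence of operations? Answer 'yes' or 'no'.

BFS explored all 204 reachable states.
Reachable set includes: (0,0,0), (0,0,1), (0,0,2), (0,0,3), (0,0,4), (0,0,5), (0,0,6), (0,0,7), (0,0,8), (0,0,9), (0,1,0), (0,1,1) ...
Target (A=1, B=4, C=6) not in reachable set → no.

Answer: no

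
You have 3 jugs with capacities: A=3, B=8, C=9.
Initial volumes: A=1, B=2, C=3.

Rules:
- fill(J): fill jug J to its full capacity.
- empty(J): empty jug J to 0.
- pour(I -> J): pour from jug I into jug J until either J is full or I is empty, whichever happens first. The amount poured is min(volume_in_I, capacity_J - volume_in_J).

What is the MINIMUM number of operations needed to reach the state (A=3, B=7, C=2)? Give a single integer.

Answer: 7

Derivation:
BFS from (A=1, B=2, C=3). One shortest path:
  1. fill(C) -> (A=1 B=2 C=9)
  2. pour(C -> A) -> (A=3 B=2 C=7)
  3. empty(A) -> (A=0 B=2 C=7)
  4. pour(B -> A) -> (A=2 B=0 C=7)
  5. pour(C -> B) -> (A=2 B=7 C=0)
  6. pour(A -> C) -> (A=0 B=7 C=2)
  7. fill(A) -> (A=3 B=7 C=2)
Reached target in 7 moves.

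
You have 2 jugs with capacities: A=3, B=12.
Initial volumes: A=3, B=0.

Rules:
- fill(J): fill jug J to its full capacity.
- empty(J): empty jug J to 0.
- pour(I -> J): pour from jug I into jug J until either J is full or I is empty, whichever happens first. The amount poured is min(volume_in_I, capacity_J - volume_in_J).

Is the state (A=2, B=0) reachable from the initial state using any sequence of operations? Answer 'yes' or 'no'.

Answer: no

Derivation:
BFS explored all 10 reachable states.
Reachable set includes: (0,0), (0,3), (0,6), (0,9), (0,12), (3,0), (3,3), (3,6), (3,9), (3,12)
Target (A=2, B=0) not in reachable set → no.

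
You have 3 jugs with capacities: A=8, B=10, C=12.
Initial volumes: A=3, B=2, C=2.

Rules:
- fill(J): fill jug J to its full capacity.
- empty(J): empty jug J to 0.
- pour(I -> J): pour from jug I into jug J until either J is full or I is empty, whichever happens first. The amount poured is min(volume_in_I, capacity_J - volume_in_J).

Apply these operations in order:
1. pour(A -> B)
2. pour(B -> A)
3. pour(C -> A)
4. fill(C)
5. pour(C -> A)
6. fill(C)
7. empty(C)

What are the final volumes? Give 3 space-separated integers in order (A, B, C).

Step 1: pour(A -> B) -> (A=0 B=5 C=2)
Step 2: pour(B -> A) -> (A=5 B=0 C=2)
Step 3: pour(C -> A) -> (A=7 B=0 C=0)
Step 4: fill(C) -> (A=7 B=0 C=12)
Step 5: pour(C -> A) -> (A=8 B=0 C=11)
Step 6: fill(C) -> (A=8 B=0 C=12)
Step 7: empty(C) -> (A=8 B=0 C=0)

Answer: 8 0 0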